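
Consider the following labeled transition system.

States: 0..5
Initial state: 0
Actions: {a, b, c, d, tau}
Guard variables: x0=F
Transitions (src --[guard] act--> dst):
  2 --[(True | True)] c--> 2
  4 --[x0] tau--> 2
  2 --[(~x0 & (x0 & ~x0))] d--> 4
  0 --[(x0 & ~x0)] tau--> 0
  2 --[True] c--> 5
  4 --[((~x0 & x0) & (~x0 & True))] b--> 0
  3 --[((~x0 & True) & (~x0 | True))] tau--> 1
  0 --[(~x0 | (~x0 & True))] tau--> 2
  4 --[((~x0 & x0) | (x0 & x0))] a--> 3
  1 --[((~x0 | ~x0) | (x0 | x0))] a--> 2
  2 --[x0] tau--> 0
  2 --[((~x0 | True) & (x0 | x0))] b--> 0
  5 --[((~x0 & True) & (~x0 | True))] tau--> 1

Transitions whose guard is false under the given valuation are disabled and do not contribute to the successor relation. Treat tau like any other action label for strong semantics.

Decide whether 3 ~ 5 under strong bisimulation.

Refine partition for ~:
  π0 = {{0,1,2,3,4,5}}
  π1 = {{0,3,5},{1},{2},{4}}
  π2 = {{0},{1},{2},{3,5},{4}}
Fixed point at round 3; 5 class(es).
[3]={3,5}  [5]={3,5}

Answer: BISIMILAR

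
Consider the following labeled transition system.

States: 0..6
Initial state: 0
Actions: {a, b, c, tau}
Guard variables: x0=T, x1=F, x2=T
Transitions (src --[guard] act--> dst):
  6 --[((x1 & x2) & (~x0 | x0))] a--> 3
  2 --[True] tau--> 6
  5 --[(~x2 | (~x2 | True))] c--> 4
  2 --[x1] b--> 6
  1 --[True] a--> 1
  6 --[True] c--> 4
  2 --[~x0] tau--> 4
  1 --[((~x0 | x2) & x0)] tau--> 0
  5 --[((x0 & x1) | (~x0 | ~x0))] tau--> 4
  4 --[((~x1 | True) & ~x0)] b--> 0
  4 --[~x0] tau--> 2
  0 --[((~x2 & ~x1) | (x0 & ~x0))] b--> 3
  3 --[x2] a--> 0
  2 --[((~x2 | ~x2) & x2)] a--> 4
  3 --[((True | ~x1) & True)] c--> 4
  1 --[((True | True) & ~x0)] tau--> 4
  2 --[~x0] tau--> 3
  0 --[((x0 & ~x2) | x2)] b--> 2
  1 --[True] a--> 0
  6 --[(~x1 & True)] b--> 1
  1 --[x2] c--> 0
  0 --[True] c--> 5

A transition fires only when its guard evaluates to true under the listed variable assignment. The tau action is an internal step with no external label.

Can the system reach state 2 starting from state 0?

Answer: REACHABLE

Analysis:
12 transition(s) survive guard evaluation.
depth 0: {0}
depth 1: {2,5}  total {0,2,5}
depth 2: {4,6}  total {0,2,4,5,6}
depth 3: {1}  total {0,1,2,4,5,6}
Reach set: {0,1,2,4,5,6}
trace reaching 2: b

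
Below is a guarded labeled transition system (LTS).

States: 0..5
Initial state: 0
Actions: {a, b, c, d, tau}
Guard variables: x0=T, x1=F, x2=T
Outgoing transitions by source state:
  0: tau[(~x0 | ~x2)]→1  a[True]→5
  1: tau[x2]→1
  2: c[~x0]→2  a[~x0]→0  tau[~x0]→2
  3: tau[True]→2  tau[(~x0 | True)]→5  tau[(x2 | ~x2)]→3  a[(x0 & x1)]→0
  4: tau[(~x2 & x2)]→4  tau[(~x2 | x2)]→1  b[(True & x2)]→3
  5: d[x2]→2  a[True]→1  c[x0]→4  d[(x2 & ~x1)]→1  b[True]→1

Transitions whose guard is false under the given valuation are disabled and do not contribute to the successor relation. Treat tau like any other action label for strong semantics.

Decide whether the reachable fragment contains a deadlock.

Answer: DEADLOCK at state 2

Analysis:
Reachable = {0,1,2,3,4,5}
  0: a→5  [1 exit(s)]
  1: tau→1  [1 exit(s)]
  2: ∅  [STUCK]
  3: tau→2  tau→3  tau→5  [3 exit(s)]
  4: b→3  tau→1  [2 exit(s)]
  5: a→1  b→1  c→4  d→1  d→2  [5 exit(s)]
Path to 2: a·d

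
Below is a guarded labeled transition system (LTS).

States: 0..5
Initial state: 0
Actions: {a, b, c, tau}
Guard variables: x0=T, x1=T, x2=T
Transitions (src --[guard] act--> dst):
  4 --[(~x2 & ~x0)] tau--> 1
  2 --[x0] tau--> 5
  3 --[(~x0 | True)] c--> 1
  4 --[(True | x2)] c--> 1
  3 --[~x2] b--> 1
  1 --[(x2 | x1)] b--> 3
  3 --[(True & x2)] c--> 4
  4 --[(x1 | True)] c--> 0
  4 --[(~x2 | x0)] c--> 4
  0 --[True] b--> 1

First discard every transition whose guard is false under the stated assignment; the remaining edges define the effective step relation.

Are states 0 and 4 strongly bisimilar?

Refine partition for ~:
  round 0: {{0,1,2,3,4,5}}
  round 1: {{0,1},{2},{3,4},{5}}
  round 2: {{0},{1},{2},{3,4},{5}}
  round 3: {{0},{1},{2},{3},{4},{5}}
Fixed point at round 4; 6 class(es).
0∈{0}, 4∈{4}

Answer: NOT BISIMILAR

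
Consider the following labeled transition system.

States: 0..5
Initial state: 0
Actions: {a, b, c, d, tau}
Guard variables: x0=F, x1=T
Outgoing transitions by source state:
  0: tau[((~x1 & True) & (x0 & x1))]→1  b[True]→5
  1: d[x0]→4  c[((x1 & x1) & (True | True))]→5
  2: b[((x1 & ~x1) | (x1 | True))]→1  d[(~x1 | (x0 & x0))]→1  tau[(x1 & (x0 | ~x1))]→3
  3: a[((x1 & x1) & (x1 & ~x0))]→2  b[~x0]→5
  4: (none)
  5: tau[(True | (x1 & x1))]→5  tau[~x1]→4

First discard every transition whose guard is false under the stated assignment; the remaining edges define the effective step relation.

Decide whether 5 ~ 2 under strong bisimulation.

Compute ~ classes (split until stable):
  P[0] = {{0,1,2,3,4,5}}
  P[1] = {{0,2},{1},{3},{4},{5}}
  P[2] = {{0},{1},{2},{3},{4},{5}}
Fixed point at round 3; 6 class(es).
5∈{5}, 2∈{2}

Answer: NOT BISIMILAR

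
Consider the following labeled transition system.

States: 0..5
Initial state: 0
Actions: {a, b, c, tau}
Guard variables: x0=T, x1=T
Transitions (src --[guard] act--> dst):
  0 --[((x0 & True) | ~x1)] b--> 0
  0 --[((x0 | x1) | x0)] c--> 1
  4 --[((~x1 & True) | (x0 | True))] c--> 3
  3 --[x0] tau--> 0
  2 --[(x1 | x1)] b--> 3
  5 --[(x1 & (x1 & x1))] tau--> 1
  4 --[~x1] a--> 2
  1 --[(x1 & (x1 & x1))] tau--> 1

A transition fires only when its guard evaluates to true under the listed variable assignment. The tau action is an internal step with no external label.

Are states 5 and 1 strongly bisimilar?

Answer: BISIMILAR

Working:
Refine partition for ~:
  π0 = {{0,1,2,3,4,5}}
  π1 = {{0},{1,3,5},{2},{4}}
  π2 = {{0},{1,5},{2},{3},{4}}
stable after 3 split(s): 5 block(s)
5∈{1,5}, 1∈{1,5}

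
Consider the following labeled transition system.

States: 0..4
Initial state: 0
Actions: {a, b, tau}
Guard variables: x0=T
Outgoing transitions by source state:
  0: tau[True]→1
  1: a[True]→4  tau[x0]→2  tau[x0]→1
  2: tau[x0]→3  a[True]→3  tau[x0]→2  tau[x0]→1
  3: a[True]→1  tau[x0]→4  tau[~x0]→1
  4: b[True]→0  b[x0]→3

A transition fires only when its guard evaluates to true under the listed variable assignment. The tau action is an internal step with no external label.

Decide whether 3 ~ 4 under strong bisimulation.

Answer: NOT BISIMILAR

Analysis:
Compute ~ classes (split until stable):
  P[0] = {{0,1,2,3,4}}
  P[1] = {{0},{1,2,3},{4}}
  P[2] = {{0},{1},{2},{3},{4}}
stable after 3 split(s): 5 block(s)
3∈{3}, 4∈{4}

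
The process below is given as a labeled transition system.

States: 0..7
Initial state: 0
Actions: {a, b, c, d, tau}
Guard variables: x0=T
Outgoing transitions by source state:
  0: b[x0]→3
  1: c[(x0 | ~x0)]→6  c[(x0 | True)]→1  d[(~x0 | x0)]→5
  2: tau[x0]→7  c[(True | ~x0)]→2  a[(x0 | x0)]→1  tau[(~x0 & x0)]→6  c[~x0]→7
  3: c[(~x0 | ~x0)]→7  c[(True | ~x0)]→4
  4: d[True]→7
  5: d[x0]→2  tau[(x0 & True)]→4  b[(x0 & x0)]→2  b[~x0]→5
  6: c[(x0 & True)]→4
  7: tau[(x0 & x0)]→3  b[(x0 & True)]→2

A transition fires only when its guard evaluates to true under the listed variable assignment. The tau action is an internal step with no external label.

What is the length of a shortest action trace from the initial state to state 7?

Answer: 3

Trace:
Layered search for 7:
  depth 0: {0}
  depth 1: {3}
  depth 2: {4}
  depth 3: {7}
7 enters at depth 3; path b·c·d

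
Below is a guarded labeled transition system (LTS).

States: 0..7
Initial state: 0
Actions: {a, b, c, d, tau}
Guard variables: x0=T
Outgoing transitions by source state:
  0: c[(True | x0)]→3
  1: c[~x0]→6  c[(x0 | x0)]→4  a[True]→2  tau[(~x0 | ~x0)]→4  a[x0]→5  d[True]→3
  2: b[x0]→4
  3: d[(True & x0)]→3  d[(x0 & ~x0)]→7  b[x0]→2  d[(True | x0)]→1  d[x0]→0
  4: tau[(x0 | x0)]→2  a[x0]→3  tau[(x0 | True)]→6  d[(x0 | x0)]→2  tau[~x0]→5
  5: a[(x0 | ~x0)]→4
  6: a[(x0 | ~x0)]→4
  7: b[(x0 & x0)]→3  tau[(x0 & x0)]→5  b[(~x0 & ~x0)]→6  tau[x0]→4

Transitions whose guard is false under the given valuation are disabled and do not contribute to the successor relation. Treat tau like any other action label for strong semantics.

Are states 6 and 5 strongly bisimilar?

Answer: BISIMILAR

Trace:
Compute ~ classes (split until stable):
  P[0] = {{0,1,2,3,4,5,6,7}}
  P[1] = {{0},{1},{2},{3},{4},{5,6},{7}}
Fixed point at round 2; 7 class(es).
class of 6: {5,6}; class of 5: {5,6}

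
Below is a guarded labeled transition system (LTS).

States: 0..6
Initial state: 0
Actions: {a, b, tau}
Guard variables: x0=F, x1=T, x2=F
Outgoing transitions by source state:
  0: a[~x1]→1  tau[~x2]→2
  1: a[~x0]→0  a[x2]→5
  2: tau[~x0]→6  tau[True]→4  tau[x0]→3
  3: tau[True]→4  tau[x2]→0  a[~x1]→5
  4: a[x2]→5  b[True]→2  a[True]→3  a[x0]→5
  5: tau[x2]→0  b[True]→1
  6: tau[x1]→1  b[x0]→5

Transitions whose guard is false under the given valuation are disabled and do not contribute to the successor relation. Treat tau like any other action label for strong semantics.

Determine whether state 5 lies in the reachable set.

Guard filter leaves 9 enabled edge(s).
L0 = {0}
L1 = {2}  total {0,2}
L2 = {4,6}  total {0,2,4,6}
L3 = {1,3}  total {0,1,2,3,4,6}
R = {0,1,2,3,4,6}

Answer: UNREACHABLE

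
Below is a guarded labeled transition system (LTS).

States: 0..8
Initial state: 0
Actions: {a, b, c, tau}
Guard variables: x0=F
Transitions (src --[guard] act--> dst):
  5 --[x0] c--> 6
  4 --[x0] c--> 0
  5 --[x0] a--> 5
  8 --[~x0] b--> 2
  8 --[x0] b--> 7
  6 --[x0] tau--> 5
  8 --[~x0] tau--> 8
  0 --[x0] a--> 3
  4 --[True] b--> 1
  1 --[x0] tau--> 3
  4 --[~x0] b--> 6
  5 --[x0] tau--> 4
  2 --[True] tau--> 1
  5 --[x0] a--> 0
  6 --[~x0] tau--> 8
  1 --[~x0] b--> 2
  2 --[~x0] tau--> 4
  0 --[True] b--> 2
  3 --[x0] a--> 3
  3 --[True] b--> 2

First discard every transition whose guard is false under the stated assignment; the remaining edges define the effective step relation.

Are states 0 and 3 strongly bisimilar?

Bisimulation quotient by refinement:
  P[0] = {{0,1,2,3,4,5,6,7,8}}
  P[1] = {{0,1,3,4},{2,6},{5,7},{8}}
  P[2] = {{0,1,3},{2},{4},{5,7},{6},{8}}
6 equivalence class(es) (converged in 3)
0∈{0,1,3}, 3∈{0,1,3}

Answer: BISIMILAR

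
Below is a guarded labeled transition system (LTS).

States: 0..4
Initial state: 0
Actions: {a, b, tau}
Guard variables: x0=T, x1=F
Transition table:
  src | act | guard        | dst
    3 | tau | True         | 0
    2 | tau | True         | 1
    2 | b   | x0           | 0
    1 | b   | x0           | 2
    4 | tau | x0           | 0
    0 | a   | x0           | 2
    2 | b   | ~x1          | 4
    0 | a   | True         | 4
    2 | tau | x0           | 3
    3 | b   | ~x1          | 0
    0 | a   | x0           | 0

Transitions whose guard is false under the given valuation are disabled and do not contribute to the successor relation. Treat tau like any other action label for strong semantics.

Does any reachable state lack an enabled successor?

R = {0,1,2,3,4}
  0: a→0  a→2  a→4  [3 out]
  1: b→2  [1 out]
  2: b→0  b→4  tau→1  tau→3  [4 out]
  3: b→0  tau→0  [2 out]
  4: tau→0  [1 out]

Answer: DEADLOCK-FREE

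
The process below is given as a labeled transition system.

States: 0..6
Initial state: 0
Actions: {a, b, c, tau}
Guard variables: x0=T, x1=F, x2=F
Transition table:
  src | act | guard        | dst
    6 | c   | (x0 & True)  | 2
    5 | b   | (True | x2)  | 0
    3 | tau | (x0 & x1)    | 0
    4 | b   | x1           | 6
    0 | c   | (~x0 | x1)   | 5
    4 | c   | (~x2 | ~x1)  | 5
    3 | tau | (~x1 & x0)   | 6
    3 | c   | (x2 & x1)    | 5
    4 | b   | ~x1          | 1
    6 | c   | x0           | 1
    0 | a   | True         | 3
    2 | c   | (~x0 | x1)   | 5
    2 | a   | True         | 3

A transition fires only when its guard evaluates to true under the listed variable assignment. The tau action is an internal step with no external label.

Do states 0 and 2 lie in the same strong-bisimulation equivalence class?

Answer: BISIMILAR

Trace:
Compute ~ classes (split until stable):
  π0 = {{0,1,2,3,4,5,6}}
  π1 = {{0,2},{1},{3},{4},{5},{6}}
6 equivalence class(es) (converged in 2)
0∈{0,2}, 2∈{0,2}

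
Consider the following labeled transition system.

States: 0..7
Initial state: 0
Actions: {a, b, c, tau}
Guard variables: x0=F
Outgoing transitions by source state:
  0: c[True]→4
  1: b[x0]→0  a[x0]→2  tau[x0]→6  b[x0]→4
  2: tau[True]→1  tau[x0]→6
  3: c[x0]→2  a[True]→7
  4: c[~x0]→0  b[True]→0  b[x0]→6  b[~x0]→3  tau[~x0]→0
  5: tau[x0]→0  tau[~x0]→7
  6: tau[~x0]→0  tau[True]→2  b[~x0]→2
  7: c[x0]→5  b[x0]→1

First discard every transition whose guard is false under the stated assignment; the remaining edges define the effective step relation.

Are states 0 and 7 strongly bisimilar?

Refine partition for ~:
  round 0: {{0,1,2,3,4,5,6,7}}
  round 1: {{0},{1,7},{2,5},{3},{4},{6}}
6 equivalence class(es) (converged in 2)
class of 0: {0}; class of 7: {1,7}

Answer: NOT BISIMILAR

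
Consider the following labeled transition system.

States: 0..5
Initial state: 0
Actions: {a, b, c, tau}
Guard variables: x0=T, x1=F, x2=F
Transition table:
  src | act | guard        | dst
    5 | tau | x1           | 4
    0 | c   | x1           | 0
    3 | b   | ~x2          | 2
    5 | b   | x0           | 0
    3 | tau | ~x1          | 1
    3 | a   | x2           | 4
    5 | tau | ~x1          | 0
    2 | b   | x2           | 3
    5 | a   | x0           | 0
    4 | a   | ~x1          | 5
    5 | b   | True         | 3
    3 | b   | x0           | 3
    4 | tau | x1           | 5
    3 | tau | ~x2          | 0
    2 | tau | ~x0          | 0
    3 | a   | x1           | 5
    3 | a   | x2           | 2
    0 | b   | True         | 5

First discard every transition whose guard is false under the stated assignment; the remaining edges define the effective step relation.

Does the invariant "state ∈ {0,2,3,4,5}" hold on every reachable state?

Answer: INVARIANT VIOLATED at state 1

Working:
Allowed set {0,2,3,4,5}
Reachable = {0,1,2,3,5}
  0: ✓
  1: ✗ unsafe
  2: ✓
  3: ✓
  5: ✓
reach 1 via b·b·tau — violates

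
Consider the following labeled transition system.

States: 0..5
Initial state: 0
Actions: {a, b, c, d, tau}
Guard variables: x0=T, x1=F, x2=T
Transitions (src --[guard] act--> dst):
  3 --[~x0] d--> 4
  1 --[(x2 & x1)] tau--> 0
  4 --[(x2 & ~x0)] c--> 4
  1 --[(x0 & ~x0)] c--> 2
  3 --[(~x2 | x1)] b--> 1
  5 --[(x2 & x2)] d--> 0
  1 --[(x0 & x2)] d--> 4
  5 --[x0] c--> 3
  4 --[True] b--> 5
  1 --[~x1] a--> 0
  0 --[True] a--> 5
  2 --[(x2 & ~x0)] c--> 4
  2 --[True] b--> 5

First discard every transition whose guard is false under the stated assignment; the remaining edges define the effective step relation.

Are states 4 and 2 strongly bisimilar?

Bisimulation quotient by refinement:
  round 0: {{0,1,2,3,4,5}}
  round 1: {{0},{1},{2,4},{3},{5}}
Fixed point at round 2; 5 class(es).
class of 4: {2,4}; class of 2: {2,4}

Answer: BISIMILAR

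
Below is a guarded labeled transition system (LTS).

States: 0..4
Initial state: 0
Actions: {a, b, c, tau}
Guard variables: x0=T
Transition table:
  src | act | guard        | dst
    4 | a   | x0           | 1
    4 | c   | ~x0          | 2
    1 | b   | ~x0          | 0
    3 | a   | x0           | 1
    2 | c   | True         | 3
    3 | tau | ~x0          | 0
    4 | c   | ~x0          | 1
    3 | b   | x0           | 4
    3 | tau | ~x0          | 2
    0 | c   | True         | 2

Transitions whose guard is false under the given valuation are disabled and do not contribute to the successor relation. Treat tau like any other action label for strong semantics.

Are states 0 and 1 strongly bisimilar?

Answer: NOT BISIMILAR

Working:
Refine partition for ~:
  π0 = {{0,1,2,3,4}}
  π1 = {{0,2},{1},{3},{4}}
  π2 = {{0},{1},{2},{3},{4}}
Fixed point at round 3; 5 class(es).
0∈{0}, 1∈{1}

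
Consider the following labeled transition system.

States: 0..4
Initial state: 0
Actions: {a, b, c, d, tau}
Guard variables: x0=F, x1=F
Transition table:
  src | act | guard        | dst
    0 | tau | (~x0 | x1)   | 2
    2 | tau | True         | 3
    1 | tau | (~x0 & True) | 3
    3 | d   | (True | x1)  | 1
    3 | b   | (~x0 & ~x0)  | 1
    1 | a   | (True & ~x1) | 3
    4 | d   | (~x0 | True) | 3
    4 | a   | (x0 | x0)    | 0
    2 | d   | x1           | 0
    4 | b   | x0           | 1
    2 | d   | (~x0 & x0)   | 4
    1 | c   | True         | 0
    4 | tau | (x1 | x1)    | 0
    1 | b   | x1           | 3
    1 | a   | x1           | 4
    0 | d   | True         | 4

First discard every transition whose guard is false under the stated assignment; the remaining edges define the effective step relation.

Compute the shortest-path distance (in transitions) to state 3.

Breadth-first toward 3:
  Layer 0: {0}
  Layer 1: {2,4}
  Layer 2: {3}
3 enters at depth 2; path d·d

Answer: 2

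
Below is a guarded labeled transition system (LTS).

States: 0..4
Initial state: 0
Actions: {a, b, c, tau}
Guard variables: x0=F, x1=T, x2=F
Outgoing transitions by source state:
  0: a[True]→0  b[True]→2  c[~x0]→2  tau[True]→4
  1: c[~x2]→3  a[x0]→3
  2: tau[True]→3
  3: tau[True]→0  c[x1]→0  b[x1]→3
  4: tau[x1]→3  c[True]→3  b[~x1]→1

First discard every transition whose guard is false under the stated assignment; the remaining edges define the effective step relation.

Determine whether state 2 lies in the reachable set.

After dropping false guards: 11 live edges.
depth 0: {0}
depth 1: {2,4}  total {0,2,4}
depth 2: {3}  total {0,2,3,4}
Reach set: {0,2,3,4}
witness 2: b

Answer: REACHABLE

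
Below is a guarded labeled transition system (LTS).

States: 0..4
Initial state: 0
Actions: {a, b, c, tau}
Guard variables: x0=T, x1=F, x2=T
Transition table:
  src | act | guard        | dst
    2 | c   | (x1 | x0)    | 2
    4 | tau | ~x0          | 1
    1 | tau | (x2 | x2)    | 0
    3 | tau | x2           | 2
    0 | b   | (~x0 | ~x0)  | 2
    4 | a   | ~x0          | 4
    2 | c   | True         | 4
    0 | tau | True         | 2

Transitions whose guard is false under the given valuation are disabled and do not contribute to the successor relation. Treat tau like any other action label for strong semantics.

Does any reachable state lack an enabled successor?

Reach set: {0,2,4}
  0: tau→2  [1 out]
  2: c→2  c→4  [2 out]
  4: ∅  [deadlock]
Path to 4: tau·c

Answer: DEADLOCK at state 4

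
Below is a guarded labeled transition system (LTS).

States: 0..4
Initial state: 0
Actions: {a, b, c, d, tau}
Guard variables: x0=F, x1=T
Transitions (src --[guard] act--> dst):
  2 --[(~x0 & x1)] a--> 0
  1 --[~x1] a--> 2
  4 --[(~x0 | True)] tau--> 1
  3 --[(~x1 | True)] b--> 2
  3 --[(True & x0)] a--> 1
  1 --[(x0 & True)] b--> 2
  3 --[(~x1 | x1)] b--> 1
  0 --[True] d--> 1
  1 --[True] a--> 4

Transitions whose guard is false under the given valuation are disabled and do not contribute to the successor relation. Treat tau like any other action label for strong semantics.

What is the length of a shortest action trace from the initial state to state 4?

Answer: 2

Trace:
Breadth-first toward 4:
  L0 = {0}
  L1 = {1}
  L2 = {4}
first hit 4 at d=2 via d·a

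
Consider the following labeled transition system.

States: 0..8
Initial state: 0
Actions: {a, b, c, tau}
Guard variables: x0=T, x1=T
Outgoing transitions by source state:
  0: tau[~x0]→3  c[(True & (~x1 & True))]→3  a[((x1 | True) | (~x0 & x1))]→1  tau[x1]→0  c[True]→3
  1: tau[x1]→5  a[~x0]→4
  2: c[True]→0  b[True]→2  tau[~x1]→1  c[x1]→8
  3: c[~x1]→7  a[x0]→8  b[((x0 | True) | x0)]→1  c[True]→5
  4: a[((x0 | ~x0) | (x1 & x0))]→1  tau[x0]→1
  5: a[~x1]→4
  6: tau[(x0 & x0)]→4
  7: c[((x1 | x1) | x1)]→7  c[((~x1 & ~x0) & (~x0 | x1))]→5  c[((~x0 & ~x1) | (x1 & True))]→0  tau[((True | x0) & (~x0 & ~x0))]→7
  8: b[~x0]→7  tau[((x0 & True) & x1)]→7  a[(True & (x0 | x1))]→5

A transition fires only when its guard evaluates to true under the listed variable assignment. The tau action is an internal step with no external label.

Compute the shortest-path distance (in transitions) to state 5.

BFS to 5:
  Layer 0: {0}
  Layer 1: {1,3}
  Layer 2: {5,8}
first hit 5 at d=2 via a·tau

Answer: 2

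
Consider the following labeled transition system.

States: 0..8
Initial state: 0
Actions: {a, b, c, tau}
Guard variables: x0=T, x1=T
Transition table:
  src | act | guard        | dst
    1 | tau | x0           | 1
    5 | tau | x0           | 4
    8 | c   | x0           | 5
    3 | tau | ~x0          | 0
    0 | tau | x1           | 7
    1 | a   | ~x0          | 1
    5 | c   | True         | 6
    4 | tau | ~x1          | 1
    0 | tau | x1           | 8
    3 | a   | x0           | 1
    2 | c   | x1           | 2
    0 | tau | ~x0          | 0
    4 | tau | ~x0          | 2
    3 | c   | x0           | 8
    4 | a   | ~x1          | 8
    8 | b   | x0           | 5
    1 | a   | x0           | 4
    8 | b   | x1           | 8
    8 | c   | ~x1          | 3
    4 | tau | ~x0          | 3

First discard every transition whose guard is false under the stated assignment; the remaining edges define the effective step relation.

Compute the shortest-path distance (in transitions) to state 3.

BFS to 3:
  L0 = {0}
  L1 = {7,8}
  L2 = {5}
  L3 = {4,6}
3 never appears.

Answer: UNREACHABLE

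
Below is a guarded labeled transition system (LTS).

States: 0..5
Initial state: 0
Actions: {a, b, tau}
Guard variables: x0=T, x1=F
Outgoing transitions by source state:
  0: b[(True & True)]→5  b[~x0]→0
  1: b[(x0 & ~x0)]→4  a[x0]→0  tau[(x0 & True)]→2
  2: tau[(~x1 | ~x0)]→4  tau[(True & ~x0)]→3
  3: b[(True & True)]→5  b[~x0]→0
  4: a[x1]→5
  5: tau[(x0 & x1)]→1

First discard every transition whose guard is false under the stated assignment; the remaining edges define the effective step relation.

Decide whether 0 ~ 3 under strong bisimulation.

Compute ~ classes (split until stable):
  round 0: {{0,1,2,3,4,5}}
  round 1: {{0,3},{1},{2},{4,5}}
Fixed point at round 2; 4 class(es).
0∈{0,3}, 3∈{0,3}

Answer: BISIMILAR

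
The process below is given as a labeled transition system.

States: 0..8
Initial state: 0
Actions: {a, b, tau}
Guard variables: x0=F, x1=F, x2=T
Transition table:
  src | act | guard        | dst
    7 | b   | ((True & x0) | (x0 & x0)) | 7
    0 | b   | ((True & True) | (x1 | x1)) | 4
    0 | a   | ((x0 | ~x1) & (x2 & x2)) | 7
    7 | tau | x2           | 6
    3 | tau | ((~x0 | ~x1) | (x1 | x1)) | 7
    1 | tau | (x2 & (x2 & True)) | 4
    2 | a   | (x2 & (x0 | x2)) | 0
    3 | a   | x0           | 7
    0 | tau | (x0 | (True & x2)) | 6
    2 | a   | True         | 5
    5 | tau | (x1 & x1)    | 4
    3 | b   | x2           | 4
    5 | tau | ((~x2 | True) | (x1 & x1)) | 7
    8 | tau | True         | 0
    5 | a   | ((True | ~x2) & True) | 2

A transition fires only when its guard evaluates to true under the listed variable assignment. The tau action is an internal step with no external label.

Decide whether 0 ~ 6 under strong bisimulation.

Answer: NOT BISIMILAR

Trace:
Bisimulation quotient by refinement:
  round 0: {{0,1,2,3,4,5,6,7,8}}
  round 1: {{0},{1,7,8},{2},{3},{4,6},{5}}
  round 2: {{0},{1,7},{2},{3},{4,6},{5},{8}}
Fixed point at round 3; 7 class(es).
[0]={0}  [6]={4,6}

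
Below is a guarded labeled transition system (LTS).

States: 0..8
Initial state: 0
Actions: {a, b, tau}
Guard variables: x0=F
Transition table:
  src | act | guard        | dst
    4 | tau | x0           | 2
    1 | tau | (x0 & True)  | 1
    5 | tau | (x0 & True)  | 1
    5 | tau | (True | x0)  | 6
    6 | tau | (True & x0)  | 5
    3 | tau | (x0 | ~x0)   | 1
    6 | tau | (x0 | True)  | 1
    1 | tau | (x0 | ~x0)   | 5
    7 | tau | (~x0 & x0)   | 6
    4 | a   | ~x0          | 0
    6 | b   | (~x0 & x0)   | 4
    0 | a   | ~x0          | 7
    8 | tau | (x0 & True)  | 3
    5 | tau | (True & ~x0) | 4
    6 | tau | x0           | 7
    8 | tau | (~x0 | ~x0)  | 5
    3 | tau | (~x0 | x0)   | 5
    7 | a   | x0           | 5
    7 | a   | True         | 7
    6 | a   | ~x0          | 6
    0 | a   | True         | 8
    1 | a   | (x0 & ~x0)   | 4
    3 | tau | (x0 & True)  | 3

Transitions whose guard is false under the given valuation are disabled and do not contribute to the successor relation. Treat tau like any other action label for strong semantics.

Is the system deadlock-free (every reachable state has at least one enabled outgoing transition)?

Reachable = {0,1,4,5,6,7,8}
  0: a→7  a→8  [2 exit(s)]
  1: tau→5  [1 exit(s)]
  4: a→0  [1 exit(s)]
  5: tau→4  tau→6  [2 exit(s)]
  6: a→6  tau→1  [2 exit(s)]
  7: a→7  [1 exit(s)]
  8: tau→5  [1 exit(s)]

Answer: DEADLOCK-FREE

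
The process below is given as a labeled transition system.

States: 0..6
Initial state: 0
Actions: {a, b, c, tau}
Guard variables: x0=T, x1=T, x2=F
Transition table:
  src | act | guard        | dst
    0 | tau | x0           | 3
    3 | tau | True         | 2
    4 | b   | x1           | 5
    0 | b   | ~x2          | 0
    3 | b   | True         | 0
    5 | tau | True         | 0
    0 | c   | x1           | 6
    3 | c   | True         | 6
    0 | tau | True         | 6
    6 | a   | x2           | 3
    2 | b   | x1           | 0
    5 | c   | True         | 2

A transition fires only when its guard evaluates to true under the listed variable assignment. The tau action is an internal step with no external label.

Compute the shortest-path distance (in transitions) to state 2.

BFS to 2:
  L0 = {0}
  L1 = {3,6}
  L2 = {2}
2 enters at depth 2; path tau·tau

Answer: 2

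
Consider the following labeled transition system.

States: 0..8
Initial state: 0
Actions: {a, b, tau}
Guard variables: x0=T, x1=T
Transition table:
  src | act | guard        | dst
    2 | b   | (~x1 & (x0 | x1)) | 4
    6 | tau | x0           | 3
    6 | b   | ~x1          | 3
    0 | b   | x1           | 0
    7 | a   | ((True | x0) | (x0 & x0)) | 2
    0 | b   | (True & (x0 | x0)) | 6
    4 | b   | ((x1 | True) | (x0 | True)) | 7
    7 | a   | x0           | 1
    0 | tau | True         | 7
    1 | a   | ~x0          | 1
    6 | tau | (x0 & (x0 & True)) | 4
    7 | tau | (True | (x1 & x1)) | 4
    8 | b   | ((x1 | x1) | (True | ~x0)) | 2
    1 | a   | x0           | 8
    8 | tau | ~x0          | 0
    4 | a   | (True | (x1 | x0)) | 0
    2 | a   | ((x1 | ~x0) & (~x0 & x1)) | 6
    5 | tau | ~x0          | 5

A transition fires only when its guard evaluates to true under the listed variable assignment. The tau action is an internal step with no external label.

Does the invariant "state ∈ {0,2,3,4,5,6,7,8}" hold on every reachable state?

Inv-set: {0,2,3,4,5,6,7,8}
R = {0,1,2,3,4,6,7,8}
  0: ok
  1: ✗ unsafe
  2: ok
  3: ok
  4: ok
  6: ok
  7: ok
  8: ok
counterexample path to 1: tau·a

Answer: INVARIANT VIOLATED at state 1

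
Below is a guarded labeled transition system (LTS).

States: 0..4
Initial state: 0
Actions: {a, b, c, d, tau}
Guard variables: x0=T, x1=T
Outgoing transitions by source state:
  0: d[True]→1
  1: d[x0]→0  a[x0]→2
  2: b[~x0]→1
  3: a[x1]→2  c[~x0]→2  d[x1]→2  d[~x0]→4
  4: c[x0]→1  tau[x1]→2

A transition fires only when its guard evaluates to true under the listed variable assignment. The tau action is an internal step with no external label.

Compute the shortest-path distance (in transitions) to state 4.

Answer: UNREACHABLE

Analysis:
Layered search for 4:
  Layer 0: {0}
  Layer 1: {1}
  Layer 2: {2}
4 never appears.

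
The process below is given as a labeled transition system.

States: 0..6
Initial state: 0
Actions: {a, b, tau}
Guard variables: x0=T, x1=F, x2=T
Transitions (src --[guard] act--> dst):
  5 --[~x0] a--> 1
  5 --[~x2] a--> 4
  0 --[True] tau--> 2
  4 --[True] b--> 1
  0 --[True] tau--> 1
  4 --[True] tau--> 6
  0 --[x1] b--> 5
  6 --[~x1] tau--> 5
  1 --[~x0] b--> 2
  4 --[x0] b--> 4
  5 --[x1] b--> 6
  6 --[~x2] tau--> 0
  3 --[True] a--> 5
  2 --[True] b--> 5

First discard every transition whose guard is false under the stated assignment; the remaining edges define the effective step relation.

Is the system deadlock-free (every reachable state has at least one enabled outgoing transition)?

Answer: DEADLOCK at state 1

Analysis:
Reach set: {0,1,2,5}
  0: tau→1  tau→2  [2 out]
  1: ∅  [STUCK]
  2: b→5  [1 out]
  5: ∅  [STUCK]
witness 1: tau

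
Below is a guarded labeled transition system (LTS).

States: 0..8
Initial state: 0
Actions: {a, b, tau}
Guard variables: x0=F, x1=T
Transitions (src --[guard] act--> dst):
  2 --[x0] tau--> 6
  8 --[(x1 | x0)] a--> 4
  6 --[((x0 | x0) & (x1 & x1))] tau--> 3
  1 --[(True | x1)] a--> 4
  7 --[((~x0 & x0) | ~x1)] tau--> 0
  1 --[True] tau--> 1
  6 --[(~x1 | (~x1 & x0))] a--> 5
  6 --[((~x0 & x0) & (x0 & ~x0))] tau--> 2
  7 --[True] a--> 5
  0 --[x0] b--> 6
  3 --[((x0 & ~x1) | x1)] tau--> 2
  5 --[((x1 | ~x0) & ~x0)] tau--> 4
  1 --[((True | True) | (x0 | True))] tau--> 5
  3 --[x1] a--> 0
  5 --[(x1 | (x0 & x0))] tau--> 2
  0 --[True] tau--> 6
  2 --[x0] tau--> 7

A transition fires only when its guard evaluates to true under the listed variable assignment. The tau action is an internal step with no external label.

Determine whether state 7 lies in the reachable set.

Answer: UNREACHABLE

Analysis:
10 transition(s) survive guard evaluation.
L0 = {0}
L1 = {6}  cumulative {0,6}
R = {0,6}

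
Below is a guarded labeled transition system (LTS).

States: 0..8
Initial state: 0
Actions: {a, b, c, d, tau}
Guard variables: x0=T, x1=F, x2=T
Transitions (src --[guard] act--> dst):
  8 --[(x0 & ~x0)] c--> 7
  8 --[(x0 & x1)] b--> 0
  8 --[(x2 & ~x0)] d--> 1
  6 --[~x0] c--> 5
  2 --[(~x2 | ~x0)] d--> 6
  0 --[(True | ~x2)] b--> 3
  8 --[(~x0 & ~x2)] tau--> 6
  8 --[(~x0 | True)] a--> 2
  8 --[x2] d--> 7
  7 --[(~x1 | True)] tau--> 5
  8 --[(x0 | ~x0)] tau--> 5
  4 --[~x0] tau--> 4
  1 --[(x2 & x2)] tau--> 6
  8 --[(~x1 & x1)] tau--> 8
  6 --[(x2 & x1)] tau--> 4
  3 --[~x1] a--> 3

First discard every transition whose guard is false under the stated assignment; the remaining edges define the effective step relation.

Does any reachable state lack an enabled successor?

Reachable = {0,3}
  0: b→3  [1 out]
  3: a→3  [1 out]

Answer: DEADLOCK-FREE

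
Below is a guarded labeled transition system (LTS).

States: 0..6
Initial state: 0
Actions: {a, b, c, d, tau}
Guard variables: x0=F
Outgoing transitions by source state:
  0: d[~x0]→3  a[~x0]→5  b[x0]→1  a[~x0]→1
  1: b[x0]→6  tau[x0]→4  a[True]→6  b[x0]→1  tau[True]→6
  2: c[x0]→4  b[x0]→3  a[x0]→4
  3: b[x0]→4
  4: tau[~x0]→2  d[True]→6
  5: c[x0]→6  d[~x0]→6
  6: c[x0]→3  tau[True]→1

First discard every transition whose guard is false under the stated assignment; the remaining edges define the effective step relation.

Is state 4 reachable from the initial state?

Guard filter leaves 9 enabled edge(s).
depth 0: {0}
depth 1: {1,3,5}  cumulative {0,1,3,5}
depth 2: {6}  cumulative {0,1,3,5,6}
Reach set: {0,1,3,5,6}

Answer: UNREACHABLE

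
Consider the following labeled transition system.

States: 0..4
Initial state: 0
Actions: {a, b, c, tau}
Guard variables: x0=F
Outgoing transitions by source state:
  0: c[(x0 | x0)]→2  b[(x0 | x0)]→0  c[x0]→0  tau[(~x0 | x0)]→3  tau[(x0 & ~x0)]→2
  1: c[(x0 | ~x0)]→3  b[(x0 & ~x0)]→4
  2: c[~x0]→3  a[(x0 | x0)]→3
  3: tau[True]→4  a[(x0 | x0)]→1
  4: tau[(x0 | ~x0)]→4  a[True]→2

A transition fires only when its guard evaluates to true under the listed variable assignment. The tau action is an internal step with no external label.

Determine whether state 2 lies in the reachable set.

6 transition(s) survive guard evaluation.
Layer 0: {0}
Layer 1: {3}  cumulative {0,3}
Layer 2: {4}  cumulative {0,3,4}
Layer 3: {2}  cumulative {0,2,3,4}
Reachable = {0,2,3,4}
Path to 2: tau·tau·a

Answer: REACHABLE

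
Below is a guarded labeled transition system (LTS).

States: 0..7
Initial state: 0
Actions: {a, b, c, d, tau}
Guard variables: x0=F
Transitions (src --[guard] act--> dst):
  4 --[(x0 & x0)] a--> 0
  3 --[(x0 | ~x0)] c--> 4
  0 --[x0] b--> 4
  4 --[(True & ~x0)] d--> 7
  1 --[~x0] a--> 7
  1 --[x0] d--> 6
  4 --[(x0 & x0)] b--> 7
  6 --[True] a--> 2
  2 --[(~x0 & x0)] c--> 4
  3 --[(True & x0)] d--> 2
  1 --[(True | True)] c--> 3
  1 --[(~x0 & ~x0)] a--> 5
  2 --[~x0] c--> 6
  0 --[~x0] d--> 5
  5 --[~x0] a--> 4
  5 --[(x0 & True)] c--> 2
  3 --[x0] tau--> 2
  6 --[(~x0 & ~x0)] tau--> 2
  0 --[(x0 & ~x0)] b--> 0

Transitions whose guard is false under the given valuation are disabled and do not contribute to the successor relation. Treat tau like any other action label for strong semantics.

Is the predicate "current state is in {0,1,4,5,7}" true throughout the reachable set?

Inv-set: {0,1,4,5,7}
Reach set: {0,4,5,7}
  0: ok
  4: ok
  5: ok
  7: ok

Answer: INVARIANT HOLDS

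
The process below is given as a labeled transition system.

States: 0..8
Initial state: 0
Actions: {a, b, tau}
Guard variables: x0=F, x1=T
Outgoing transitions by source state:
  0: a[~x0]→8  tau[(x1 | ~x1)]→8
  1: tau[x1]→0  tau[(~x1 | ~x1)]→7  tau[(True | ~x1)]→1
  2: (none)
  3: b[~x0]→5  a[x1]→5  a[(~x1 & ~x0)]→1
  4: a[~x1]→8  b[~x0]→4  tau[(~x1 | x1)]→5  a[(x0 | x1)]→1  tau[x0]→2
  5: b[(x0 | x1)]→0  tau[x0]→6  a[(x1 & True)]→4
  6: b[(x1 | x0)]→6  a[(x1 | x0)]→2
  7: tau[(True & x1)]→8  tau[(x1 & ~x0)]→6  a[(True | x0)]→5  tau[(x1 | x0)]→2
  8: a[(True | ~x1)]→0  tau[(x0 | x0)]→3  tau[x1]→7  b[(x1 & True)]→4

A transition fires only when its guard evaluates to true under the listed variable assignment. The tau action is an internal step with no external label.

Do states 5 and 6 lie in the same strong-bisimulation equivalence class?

Bisimulation quotient by refinement:
  P[0] = {{0,1,2,3,4,5,6,7,8}}
  P[1] = {{0,7},{1},{2},{3,5,6},{4,8}}
  P[2] = {{0},{1},{2},{3},{4},{5},{6},{7},{8}}
stable after 3 split(s): 9 block(s)
5∈{5}, 6∈{6}

Answer: NOT BISIMILAR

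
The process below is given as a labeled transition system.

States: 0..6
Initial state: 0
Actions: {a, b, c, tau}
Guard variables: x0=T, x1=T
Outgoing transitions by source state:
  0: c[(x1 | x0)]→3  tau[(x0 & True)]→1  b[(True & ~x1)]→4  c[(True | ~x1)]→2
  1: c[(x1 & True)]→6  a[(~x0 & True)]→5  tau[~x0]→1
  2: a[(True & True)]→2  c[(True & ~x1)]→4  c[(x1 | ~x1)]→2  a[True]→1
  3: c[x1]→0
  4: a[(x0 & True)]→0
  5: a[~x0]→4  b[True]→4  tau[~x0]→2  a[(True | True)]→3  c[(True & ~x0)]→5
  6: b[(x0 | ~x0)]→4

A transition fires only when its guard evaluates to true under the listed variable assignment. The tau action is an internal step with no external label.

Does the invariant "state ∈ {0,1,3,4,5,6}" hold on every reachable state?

Answer: INVARIANT VIOLATED at state 2

Trace:
Inv-set: {0,1,3,4,5,6}
Reach set: {0,1,2,3,4,6}
  0: safe
  1: safe
  2: ✗ unsafe
  3: safe
  4: safe
  6: safe
witness against invariant: c → 2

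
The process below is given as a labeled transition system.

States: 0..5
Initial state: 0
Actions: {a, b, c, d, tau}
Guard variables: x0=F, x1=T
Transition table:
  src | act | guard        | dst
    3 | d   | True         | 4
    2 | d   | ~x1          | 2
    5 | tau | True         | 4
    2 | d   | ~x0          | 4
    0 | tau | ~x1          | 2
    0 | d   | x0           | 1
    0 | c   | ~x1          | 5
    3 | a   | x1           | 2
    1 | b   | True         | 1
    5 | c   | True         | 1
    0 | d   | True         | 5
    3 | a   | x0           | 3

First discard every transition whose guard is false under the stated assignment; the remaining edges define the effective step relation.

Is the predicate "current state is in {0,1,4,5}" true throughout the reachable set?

Answer: INVARIANT HOLDS

Analysis:
Allowed set {0,1,4,5}
Reachable = {0,1,4,5}
  0: ✓
  1: ✓
  4: ✓
  5: ✓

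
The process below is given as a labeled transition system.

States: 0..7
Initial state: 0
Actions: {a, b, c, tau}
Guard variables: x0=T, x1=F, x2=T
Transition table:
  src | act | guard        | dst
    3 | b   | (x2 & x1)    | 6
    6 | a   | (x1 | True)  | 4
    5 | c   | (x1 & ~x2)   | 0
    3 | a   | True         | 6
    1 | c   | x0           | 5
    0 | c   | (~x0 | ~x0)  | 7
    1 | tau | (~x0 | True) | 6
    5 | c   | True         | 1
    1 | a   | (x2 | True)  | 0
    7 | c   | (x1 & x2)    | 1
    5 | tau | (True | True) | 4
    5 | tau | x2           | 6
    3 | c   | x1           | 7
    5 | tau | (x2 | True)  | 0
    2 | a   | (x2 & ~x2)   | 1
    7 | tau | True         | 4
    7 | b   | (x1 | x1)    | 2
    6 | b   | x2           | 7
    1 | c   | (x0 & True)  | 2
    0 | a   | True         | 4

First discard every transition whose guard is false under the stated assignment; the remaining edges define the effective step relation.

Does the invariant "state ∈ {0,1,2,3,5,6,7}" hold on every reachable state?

Answer: INVARIANT VIOLATED at state 4

Trace:
Inv-set: {0,1,2,3,5,6,7}
Reachable = {0,4}
  0: ok
  4: outside
reach 4 via a — violates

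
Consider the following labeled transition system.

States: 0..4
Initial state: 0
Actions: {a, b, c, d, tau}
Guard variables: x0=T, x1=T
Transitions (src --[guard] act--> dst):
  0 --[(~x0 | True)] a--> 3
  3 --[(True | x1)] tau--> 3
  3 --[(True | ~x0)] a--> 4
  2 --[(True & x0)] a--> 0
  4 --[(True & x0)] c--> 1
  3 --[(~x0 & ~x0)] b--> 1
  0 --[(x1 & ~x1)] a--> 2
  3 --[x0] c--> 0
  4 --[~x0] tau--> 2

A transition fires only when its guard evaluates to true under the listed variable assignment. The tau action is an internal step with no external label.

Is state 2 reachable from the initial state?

Guard filter leaves 6 enabled edge(s).
L0 = {0}
L1 = {3}  total {0,3}
L2 = {4}  total {0,3,4}
L3 = {1}  total {0,1,3,4}
Reachable = {0,1,3,4}

Answer: UNREACHABLE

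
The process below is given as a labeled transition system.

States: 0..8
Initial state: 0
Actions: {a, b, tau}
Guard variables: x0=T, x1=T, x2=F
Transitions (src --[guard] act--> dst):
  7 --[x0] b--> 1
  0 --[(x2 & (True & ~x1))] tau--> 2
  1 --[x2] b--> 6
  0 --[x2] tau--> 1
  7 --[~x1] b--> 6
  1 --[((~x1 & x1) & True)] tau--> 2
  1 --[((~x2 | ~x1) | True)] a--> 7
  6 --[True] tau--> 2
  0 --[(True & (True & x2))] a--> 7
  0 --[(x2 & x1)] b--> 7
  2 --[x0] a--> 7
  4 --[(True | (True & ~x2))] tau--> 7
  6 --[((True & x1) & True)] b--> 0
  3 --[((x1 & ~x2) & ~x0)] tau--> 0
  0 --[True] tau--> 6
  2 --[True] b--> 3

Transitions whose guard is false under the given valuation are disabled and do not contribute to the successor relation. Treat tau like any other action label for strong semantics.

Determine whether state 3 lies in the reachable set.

After dropping false guards: 8 live edges.
L0 = {0}
L1 = {6}  now seen {0,6}
L2 = {2}  now seen {0,2,6}
L3 = {3,7}  now seen {0,2,3,6,7}
L4 = {1}  now seen {0,1,2,3,6,7}
R = {0,1,2,3,6,7}
trace reaching 3: tau·tau·b

Answer: REACHABLE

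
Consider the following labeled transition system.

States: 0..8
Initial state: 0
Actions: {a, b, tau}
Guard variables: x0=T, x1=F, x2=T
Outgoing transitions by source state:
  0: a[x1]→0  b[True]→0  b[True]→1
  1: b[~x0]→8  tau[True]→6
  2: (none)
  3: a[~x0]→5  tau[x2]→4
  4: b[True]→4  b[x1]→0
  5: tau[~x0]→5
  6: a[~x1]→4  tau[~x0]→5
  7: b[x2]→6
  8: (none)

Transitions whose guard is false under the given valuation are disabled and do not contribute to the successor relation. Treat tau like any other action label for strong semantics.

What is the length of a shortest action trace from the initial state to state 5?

Answer: UNREACHABLE

Working:
BFS to 5:
  depth 0: {0}
  depth 1: {1}
  depth 2: {6}
  depth 3: {4}
5 never appears.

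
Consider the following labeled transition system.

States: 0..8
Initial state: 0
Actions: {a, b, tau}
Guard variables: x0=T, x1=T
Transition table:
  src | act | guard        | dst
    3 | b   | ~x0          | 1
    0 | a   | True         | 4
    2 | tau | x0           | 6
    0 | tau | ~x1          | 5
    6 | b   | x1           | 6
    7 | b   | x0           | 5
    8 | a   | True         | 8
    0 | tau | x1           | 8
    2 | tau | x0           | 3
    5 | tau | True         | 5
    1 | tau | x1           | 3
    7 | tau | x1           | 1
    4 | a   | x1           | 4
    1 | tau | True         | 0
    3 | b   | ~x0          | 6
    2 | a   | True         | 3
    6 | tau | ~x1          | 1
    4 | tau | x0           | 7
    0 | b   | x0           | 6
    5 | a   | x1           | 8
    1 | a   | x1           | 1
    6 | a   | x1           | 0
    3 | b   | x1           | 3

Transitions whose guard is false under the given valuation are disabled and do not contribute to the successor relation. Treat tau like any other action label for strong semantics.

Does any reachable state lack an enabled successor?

Answer: DEADLOCK-FREE

Working:
R = {0,1,3,4,5,6,7,8}
  0: a→4  b→6  tau→8  [3 exit(s)]
  1: a→1  tau→0  tau→3  [3 exit(s)]
  3: b→3  [1 exit(s)]
  4: a→4  tau→7  [2 exit(s)]
  5: a→8  tau→5  [2 exit(s)]
  6: a→0  b→6  [2 exit(s)]
  7: b→5  tau→1  [2 exit(s)]
  8: a→8  [1 exit(s)]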